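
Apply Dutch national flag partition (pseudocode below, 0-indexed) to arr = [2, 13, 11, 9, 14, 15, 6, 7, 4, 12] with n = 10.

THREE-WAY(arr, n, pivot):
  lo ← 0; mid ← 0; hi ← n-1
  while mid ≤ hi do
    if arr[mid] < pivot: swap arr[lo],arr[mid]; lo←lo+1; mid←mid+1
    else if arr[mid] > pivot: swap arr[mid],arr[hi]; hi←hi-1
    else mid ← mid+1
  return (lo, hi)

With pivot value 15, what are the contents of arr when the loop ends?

[2, 13, 11, 9, 14, 6, 7, 4, 12, 15]

lo=0 mid=0 hi=9
2<15: swap(0,0), lo=1 mid=1 ⇒ [2, 13, 11, 9, 14, 15, 6, 7, 4, 12]
13<15: swap(1,1), lo=2 mid=2 ⇒ [2, 13, 11, 9, 14, 15, 6, 7, 4, 12]
11<15: swap(2,2), lo=3 mid=3 ⇒ [2, 13, 11, 9, 14, 15, 6, 7, 4, 12]
9<15: swap(3,3), lo=4 mid=4 ⇒ [2, 13, 11, 9, 14, 15, 6, 7, 4, 12]
14<15: swap(4,4), lo=5 mid=5 ⇒ [2, 13, 11, 9, 14, 15, 6, 7, 4, 12]
15=15: mid=6
6<15: swap(5,6), lo=6 mid=7 ⇒ [2, 13, 11, 9, 14, 6, 15, 7, 4, 12]
7<15: swap(6,7), lo=7 mid=8 ⇒ [2, 13, 11, 9, 14, 6, 7, 15, 4, 12]
4<15: swap(7,8), lo=8 mid=9 ⇒ [2, 13, 11, 9, 14, 6, 7, 4, 15, 12]
12<15: swap(8,9), lo=9 mid=10 ⇒ [2, 13, 11, 9, 14, 6, 7, 4, 12, 15]
done. lo=9 hi=9; arr=[2, 13, 11, 9, 14, 6, 7, 4, 12, 15]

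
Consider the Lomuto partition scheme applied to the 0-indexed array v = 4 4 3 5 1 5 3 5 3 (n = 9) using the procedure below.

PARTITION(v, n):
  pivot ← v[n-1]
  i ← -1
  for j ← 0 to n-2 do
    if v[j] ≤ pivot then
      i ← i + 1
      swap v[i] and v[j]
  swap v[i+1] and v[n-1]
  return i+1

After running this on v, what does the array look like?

3 1 3 3 4 5 4 5 5

pivot=3, i=-1
j=0: 4>3, skip
j=1: 4>3, skip
j=2: 3≤3, i=0, swap(0,2) ⇒ 3 4 4 5 1 5 3 5 3
j=3: 5>3, skip
j=4: 1≤3, i=1, swap(1,4) ⇒ 3 1 4 5 4 5 3 5 3
j=5: 5>3, skip
j=6: 3≤3, i=2, swap(2,6) ⇒ 3 1 3 5 4 5 4 5 3
j=7: 5>3, skip
swap(3,8) ⇒ 3 1 3 3 4 5 4 5 5; return 3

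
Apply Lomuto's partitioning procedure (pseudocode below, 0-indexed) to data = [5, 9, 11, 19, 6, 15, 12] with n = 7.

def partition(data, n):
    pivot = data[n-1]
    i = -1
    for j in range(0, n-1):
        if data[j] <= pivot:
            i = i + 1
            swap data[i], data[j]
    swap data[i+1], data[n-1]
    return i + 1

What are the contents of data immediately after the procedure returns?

[5, 9, 11, 6, 12, 15, 19]

pivot=12, i=-1
j=0: 5≤12, i=0, swap(0,0) ⇒ [5, 9, 11, 19, 6, 15, 12]
j=1: 9≤12, i=1, swap(1,1) ⇒ [5, 9, 11, 19, 6, 15, 12]
j=2: 11≤12, i=2, swap(2,2) ⇒ [5, 9, 11, 19, 6, 15, 12]
j=3: 19>12, skip
j=4: 6≤12, i=3, swap(3,4) ⇒ [5, 9, 11, 6, 19, 15, 12]
j=5: 15>12, skip
swap(4,6) ⇒ [5, 9, 11, 6, 12, 15, 19]; return 4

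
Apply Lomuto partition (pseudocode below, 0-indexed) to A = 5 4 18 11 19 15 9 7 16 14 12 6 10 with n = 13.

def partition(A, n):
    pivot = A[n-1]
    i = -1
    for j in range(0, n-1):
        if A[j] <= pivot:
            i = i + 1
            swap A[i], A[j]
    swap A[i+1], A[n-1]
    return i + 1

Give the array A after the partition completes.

5 4 9 7 6 10 18 11 16 14 12 19 15

pivot=10, i=-1
j=0: 5≤10, i=0, swap(0,0) ⇒ 5 4 18 11 19 15 9 7 16 14 12 6 10
j=1: 4≤10, i=1, swap(1,1) ⇒ 5 4 18 11 19 15 9 7 16 14 12 6 10
j=2: 18>10, skip
j=3: 11>10, skip
j=4: 19>10, skip
j=5: 15>10, skip
j=6: 9≤10, i=2, swap(2,6) ⇒ 5 4 9 11 19 15 18 7 16 14 12 6 10
j=7: 7≤10, i=3, swap(3,7) ⇒ 5 4 9 7 19 15 18 11 16 14 12 6 10
j=8: 16>10, skip
j=9: 14>10, skip
j=10: 12>10, skip
j=11: 6≤10, i=4, swap(4,11) ⇒ 5 4 9 7 6 15 18 11 16 14 12 19 10
swap(5,12) ⇒ 5 4 9 7 6 10 18 11 16 14 12 19 15; return 5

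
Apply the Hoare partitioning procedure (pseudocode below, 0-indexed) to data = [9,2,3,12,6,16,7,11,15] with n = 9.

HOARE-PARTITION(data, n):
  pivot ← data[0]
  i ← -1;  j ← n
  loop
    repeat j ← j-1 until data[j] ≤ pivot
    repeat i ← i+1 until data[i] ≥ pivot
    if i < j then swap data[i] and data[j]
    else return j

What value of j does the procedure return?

3

pivot = data[0] = 9; i = -1, j = 9
j→6 (data[6]=7≤9), i→0 (data[0]=9≥9); i<j, swap → [7,2,3,12,6,16,9,11,15]
j→4 (data[4]=6≤9), i→3 (data[3]=12≥9); i<j, swap → [7,2,3,6,12,16,9,11,15]
j→3, i→4; i≥j, return j=3. data = [7,2,3,6,12,16,9,11,15]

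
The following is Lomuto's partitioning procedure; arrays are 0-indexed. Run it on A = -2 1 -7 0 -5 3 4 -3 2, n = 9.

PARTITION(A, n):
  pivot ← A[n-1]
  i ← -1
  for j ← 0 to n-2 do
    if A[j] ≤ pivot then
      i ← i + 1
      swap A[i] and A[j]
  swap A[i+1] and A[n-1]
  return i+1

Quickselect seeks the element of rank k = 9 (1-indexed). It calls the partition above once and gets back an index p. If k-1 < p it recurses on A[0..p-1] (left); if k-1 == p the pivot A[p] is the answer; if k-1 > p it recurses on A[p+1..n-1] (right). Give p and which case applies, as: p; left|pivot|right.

pivot=2, i=-1
j=0: -2≤2, i=0, swap(0,0) ⇒ -2 1 -7 0 -5 3 4 -3 2
j=1: 1≤2, i=1, swap(1,1) ⇒ -2 1 -7 0 -5 3 4 -3 2
j=2: -7≤2, i=2, swap(2,2) ⇒ -2 1 -7 0 -5 3 4 -3 2
j=3: 0≤2, i=3, swap(3,3) ⇒ -2 1 -7 0 -5 3 4 -3 2
j=4: -5≤2, i=4, swap(4,4) ⇒ -2 1 -7 0 -5 3 4 -3 2
j=5: 3>2, skip
j=6: 4>2, skip
j=7: -3≤2, i=5, swap(5,7) ⇒ -2 1 -7 0 -5 -3 4 3 2
swap(6,8) ⇒ -2 1 -7 0 -5 -3 2 3 4; return 6
p = 6; k-1 = 8 > 6 ⇒ right

6; right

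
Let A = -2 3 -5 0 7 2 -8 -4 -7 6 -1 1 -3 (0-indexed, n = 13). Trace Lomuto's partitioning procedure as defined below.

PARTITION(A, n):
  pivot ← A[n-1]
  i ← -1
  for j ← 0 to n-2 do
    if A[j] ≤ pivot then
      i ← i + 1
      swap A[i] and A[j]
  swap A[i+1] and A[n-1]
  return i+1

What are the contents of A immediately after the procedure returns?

-5 -8 -4 -7 -3 2 3 -2 0 6 -1 1 7

pivot = A[12] = -3; i = -1
j=0: A[0]=-2 > -3 → no swap
j=1: A[1]=3 > -3 → no swap
j=2: A[2]=-5 ≤ -3 → i=0, swap A[0],A[2] → -5 3 -2 0 7 2 -8 -4 -7 6 -1 1 -3
j=3: A[3]=0 > -3 → no swap
j=4: A[4]=7 > -3 → no swap
j=5: A[5]=2 > -3 → no swap
j=6: A[6]=-8 ≤ -3 → i=1, swap A[1],A[6] → -5 -8 -2 0 7 2 3 -4 -7 6 -1 1 -3
j=7: A[7]=-4 ≤ -3 → i=2, swap A[2],A[7] → -5 -8 -4 0 7 2 3 -2 -7 6 -1 1 -3
j=8: A[8]=-7 ≤ -3 → i=3, swap A[3],A[8] → -5 -8 -4 -7 7 2 3 -2 0 6 -1 1 -3
j=9: A[9]=6 > -3 → no swap
j=10: A[10]=-1 > -3 → no swap
j=11: A[11]=1 > -3 → no swap
final swap A[4],A[12] → -5 -8 -4 -7 -3 2 3 -2 0 6 -1 1 7; return 4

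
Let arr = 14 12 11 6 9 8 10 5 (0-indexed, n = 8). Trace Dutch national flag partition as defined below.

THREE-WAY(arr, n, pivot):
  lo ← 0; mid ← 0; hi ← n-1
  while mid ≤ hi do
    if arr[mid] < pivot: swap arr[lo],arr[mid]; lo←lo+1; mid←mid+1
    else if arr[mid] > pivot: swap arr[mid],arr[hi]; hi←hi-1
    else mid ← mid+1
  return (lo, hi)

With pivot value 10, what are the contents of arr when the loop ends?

5 8 6 9 10 11 12 14

lo=0 mid=0 hi=7
14>10: swap(0,7), hi=6 ⇒ 5 12 11 6 9 8 10 14
5<10: swap(0,0), lo=1 mid=1 ⇒ 5 12 11 6 9 8 10 14
12>10: swap(1,6), hi=5 ⇒ 5 10 11 6 9 8 12 14
10=10: mid=2
11>10: swap(2,5), hi=4 ⇒ 5 10 8 6 9 11 12 14
8<10: swap(1,2), lo=2 mid=3 ⇒ 5 8 10 6 9 11 12 14
6<10: swap(2,3), lo=3 mid=4 ⇒ 5 8 6 10 9 11 12 14
9<10: swap(3,4), lo=4 mid=5 ⇒ 5 8 6 9 10 11 12 14
done. lo=4 hi=4; arr=5 8 6 9 10 11 12 14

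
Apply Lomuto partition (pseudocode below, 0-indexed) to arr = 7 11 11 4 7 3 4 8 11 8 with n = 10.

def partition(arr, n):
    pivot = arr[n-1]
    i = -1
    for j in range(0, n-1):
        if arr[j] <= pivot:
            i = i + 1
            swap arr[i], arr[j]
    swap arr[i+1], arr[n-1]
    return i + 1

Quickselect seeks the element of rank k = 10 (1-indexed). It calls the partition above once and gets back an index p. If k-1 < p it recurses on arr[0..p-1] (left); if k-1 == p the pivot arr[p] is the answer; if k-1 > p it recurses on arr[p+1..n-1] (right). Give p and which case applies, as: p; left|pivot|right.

pivot = arr[9] = 8; i = -1
j=0: arr[0]=7 ≤ 8 → i=0, swap arr[0],arr[0] (no change) → 7 11 11 4 7 3 4 8 11 8
j=1: arr[1]=11 > 8 → no swap
j=2: arr[2]=11 > 8 → no swap
j=3: arr[3]=4 ≤ 8 → i=1, swap arr[1],arr[3] → 7 4 11 11 7 3 4 8 11 8
j=4: arr[4]=7 ≤ 8 → i=2, swap arr[2],arr[4] → 7 4 7 11 11 3 4 8 11 8
j=5: arr[5]=3 ≤ 8 → i=3, swap arr[3],arr[5] → 7 4 7 3 11 11 4 8 11 8
j=6: arr[6]=4 ≤ 8 → i=4, swap arr[4],arr[6] → 7 4 7 3 4 11 11 8 11 8
j=7: arr[7]=8 ≤ 8 → i=5, swap arr[5],arr[7] → 7 4 7 3 4 8 11 11 11 8
j=8: arr[8]=11 > 8 → no swap
final swap arr[6],arr[9] → 7 4 7 3 4 8 8 11 11 11; return 6
p = 6; k-1 = 9 > 6 ⇒ right

6; right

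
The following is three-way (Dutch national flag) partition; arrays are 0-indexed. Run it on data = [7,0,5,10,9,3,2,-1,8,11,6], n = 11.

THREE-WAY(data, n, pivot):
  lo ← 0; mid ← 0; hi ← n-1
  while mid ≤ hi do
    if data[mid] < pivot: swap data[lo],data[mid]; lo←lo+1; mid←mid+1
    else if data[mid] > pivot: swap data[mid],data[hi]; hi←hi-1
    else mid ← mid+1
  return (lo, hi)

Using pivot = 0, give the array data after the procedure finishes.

[-1,0,10,9,3,2,5,8,11,6,7]

lo=0 mid=0 hi=10
7>0: swap(0,10), hi=9 ⇒ [6,0,5,10,9,3,2,-1,8,11,7]
6>0: swap(0,9), hi=8 ⇒ [11,0,5,10,9,3,2,-1,8,6,7]
11>0: swap(0,8), hi=7 ⇒ [8,0,5,10,9,3,2,-1,11,6,7]
8>0: swap(0,7), hi=6 ⇒ [-1,0,5,10,9,3,2,8,11,6,7]
-1<0: swap(0,0), lo=1 mid=1 ⇒ [-1,0,5,10,9,3,2,8,11,6,7]
0=0: mid=2
5>0: swap(2,6), hi=5 ⇒ [-1,0,2,10,9,3,5,8,11,6,7]
2>0: swap(2,5), hi=4 ⇒ [-1,0,3,10,9,2,5,8,11,6,7]
3>0: swap(2,4), hi=3 ⇒ [-1,0,9,10,3,2,5,8,11,6,7]
9>0: swap(2,3), hi=2 ⇒ [-1,0,10,9,3,2,5,8,11,6,7]
10>0: swap(2,2), hi=1 ⇒ [-1,0,10,9,3,2,5,8,11,6,7]
done. lo=1 hi=1; data=[-1,0,10,9,3,2,5,8,11,6,7]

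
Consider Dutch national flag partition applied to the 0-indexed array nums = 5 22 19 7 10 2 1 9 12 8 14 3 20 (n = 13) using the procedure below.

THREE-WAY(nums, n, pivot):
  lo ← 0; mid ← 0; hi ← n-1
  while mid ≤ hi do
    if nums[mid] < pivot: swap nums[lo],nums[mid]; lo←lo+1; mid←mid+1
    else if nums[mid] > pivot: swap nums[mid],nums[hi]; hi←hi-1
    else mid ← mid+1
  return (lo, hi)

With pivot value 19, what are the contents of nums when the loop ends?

5 3 7 10 2 1 9 12 8 14 19 20 22

lo=0 mid=0 hi=12
5<19: swap(0,0), lo=1 mid=1 ⇒ 5 22 19 7 10 2 1 9 12 8 14 3 20
22>19: swap(1,12), hi=11 ⇒ 5 20 19 7 10 2 1 9 12 8 14 3 22
20>19: swap(1,11), hi=10 ⇒ 5 3 19 7 10 2 1 9 12 8 14 20 22
3<19: swap(1,1), lo=2 mid=2 ⇒ 5 3 19 7 10 2 1 9 12 8 14 20 22
19=19: mid=3
7<19: swap(2,3), lo=3 mid=4 ⇒ 5 3 7 19 10 2 1 9 12 8 14 20 22
10<19: swap(3,4), lo=4 mid=5 ⇒ 5 3 7 10 19 2 1 9 12 8 14 20 22
2<19: swap(4,5), lo=5 mid=6 ⇒ 5 3 7 10 2 19 1 9 12 8 14 20 22
1<19: swap(5,6), lo=6 mid=7 ⇒ 5 3 7 10 2 1 19 9 12 8 14 20 22
9<19: swap(6,7), lo=7 mid=8 ⇒ 5 3 7 10 2 1 9 19 12 8 14 20 22
12<19: swap(7,8), lo=8 mid=9 ⇒ 5 3 7 10 2 1 9 12 19 8 14 20 22
8<19: swap(8,9), lo=9 mid=10 ⇒ 5 3 7 10 2 1 9 12 8 19 14 20 22
14<19: swap(9,10), lo=10 mid=11 ⇒ 5 3 7 10 2 1 9 12 8 14 19 20 22
done. lo=10 hi=10; nums=5 3 7 10 2 1 9 12 8 14 19 20 22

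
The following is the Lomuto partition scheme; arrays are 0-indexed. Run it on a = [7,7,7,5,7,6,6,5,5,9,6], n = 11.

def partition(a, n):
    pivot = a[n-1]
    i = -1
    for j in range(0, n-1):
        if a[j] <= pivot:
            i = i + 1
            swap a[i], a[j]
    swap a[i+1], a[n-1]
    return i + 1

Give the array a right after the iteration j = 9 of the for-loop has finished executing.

[5,6,6,5,5,7,7,7,7,9,6]

pivot=6, i=-1
j=0: 7>6, skip
j=1: 7>6, skip
j=2: 7>6, skip
j=3: 5≤6, i=0, swap(0,3) ⇒ [5,7,7,7,7,6,6,5,5,9,6]
j=4: 7>6, skip
j=5: 6≤6, i=1, swap(1,5) ⇒ [5,6,7,7,7,7,6,5,5,9,6]
j=6: 6≤6, i=2, swap(2,6) ⇒ [5,6,6,7,7,7,7,5,5,9,6]
j=7: 5≤6, i=3, swap(3,7) ⇒ [5,6,6,5,7,7,7,7,5,9,6]
j=8: 5≤6, i=4, swap(4,8) ⇒ [5,6,6,5,5,7,7,7,7,9,6]
j=9: 9>6, skip
(after j=9) a = [5,6,6,5,5,7,7,7,7,9,6]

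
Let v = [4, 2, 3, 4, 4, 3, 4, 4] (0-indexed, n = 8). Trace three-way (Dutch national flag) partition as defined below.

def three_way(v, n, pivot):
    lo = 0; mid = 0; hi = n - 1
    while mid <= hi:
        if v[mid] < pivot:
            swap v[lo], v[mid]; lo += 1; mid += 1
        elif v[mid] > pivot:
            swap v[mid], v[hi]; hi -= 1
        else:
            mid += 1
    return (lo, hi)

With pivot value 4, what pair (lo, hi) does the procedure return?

(3, 7)

pivot = 4; lo=0, mid=0, hi=7
v[mid]=4=4: mid=1
v[mid]=2<4: swap v[0],v[1]; lo=1,mid=2 → [2, 4, 3, 4, 4, 3, 4, 4]
v[mid]=3<4: swap v[1],v[2]; lo=2,mid=3 → [2, 3, 4, 4, 4, 3, 4, 4]
v[mid]=4=4: mid=4
v[mid]=4=4: mid=5
v[mid]=3<4: swap v[2],v[5]; lo=3,mid=6 → [2, 3, 3, 4, 4, 4, 4, 4]
v[mid]=4=4: mid=7
v[mid]=4=4: mid=8
end: lo=3, hi=7; v = [2, 3, 3, 4, 4, 4, 4, 4]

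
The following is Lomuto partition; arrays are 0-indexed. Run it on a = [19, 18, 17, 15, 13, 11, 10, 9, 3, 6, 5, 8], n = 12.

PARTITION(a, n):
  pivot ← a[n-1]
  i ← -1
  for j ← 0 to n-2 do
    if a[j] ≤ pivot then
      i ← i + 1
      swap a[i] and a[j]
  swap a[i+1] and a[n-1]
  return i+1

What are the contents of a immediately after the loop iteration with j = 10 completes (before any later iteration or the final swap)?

[3, 6, 5, 15, 13, 11, 10, 9, 19, 18, 17, 8]

pivot = a[11] = 8; i = -1
j=0: a[0]=19 > 8 → no swap
j=1: a[1]=18 > 8 → no swap
j=2: a[2]=17 > 8 → no swap
j=3: a[3]=15 > 8 → no swap
j=4: a[4]=13 > 8 → no swap
j=5: a[5]=11 > 8 → no swap
j=6: a[6]=10 > 8 → no swap
j=7: a[7]=9 > 8 → no swap
j=8: a[8]=3 ≤ 8 → i=0, swap a[0],a[8] → [3, 18, 17, 15, 13, 11, 10, 9, 19, 6, 5, 8]
j=9: a[9]=6 ≤ 8 → i=1, swap a[1],a[9] → [3, 6, 17, 15, 13, 11, 10, 9, 19, 18, 5, 8]
j=10: a[10]=5 ≤ 8 → i=2, swap a[2],a[10] → [3, 6, 5, 15, 13, 11, 10, 9, 19, 18, 17, 8]
(after j=10) a = [3, 6, 5, 15, 13, 11, 10, 9, 19, 18, 17, 8]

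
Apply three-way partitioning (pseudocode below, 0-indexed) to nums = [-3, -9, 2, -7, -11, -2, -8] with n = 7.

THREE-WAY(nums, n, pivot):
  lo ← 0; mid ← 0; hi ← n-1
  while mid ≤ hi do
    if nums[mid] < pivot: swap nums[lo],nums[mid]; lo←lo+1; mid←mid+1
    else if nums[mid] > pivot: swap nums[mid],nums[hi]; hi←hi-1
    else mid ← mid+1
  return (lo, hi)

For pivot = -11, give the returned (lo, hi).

(0, 0)

pivot = -11; lo=0, mid=0, hi=6
nums[mid]=-3>-11: swap nums[0],nums[6]; hi=5 → [-8, -9, 2, -7, -11, -2, -3]
nums[mid]=-8>-11: swap nums[0],nums[5]; hi=4 → [-2, -9, 2, -7, -11, -8, -3]
nums[mid]=-2>-11: swap nums[0],nums[4]; hi=3 → [-11, -9, 2, -7, -2, -8, -3]
nums[mid]=-11=-11: mid=1
nums[mid]=-9>-11: swap nums[1],nums[3]; hi=2 → [-11, -7, 2, -9, -2, -8, -3]
nums[mid]=-7>-11: swap nums[1],nums[2]; hi=1 → [-11, 2, -7, -9, -2, -8, -3]
nums[mid]=2>-11: swap nums[1],nums[1]; hi=0 → [-11, 2, -7, -9, -2, -8, -3]
end: lo=0, hi=0; nums = [-11, 2, -7, -9, -2, -8, -3]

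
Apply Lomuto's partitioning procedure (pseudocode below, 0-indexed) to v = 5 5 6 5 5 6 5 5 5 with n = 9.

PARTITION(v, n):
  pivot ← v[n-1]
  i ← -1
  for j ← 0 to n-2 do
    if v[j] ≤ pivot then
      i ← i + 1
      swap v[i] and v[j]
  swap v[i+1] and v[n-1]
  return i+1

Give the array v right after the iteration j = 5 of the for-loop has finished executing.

5 5 5 5 6 6 5 5 5

pivot = v[8] = 5; i = -1
j=0: v[0]=5 ≤ 5 → i=0, swap v[0],v[0] (no change) → 5 5 6 5 5 6 5 5 5
j=1: v[1]=5 ≤ 5 → i=1, swap v[1],v[1] (no change) → 5 5 6 5 5 6 5 5 5
j=2: v[2]=6 > 5 → no swap
j=3: v[3]=5 ≤ 5 → i=2, swap v[2],v[3] → 5 5 5 6 5 6 5 5 5
j=4: v[4]=5 ≤ 5 → i=3, swap v[3],v[4] → 5 5 5 5 6 6 5 5 5
j=5: v[5]=6 > 5 → no swap
(after j=5) v = 5 5 5 5 6 6 5 5 5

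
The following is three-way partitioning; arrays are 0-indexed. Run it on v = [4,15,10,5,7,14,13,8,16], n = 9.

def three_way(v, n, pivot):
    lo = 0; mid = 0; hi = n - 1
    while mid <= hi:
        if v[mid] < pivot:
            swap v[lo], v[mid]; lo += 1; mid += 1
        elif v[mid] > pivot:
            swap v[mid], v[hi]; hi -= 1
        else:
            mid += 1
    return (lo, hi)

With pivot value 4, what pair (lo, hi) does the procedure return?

lo=0 mid=0 hi=8
4=4: mid=1
15>4: swap(1,8), hi=7 ⇒ [4,16,10,5,7,14,13,8,15]
16>4: swap(1,7), hi=6 ⇒ [4,8,10,5,7,14,13,16,15]
8>4: swap(1,6), hi=5 ⇒ [4,13,10,5,7,14,8,16,15]
13>4: swap(1,5), hi=4 ⇒ [4,14,10,5,7,13,8,16,15]
14>4: swap(1,4), hi=3 ⇒ [4,7,10,5,14,13,8,16,15]
7>4: swap(1,3), hi=2 ⇒ [4,5,10,7,14,13,8,16,15]
5>4: swap(1,2), hi=1 ⇒ [4,10,5,7,14,13,8,16,15]
10>4: swap(1,1), hi=0 ⇒ [4,10,5,7,14,13,8,16,15]
done. lo=0 hi=0; v=[4,10,5,7,14,13,8,16,15]

(0, 0)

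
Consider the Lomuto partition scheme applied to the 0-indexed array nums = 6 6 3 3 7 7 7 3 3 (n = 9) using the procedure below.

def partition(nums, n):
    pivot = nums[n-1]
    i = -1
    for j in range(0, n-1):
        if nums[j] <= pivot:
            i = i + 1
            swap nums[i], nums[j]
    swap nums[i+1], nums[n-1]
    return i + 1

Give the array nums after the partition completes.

pivot=3, i=-1
j=0: 6>3, skip
j=1: 6>3, skip
j=2: 3≤3, i=0, swap(0,2) ⇒ 3 6 6 3 7 7 7 3 3
j=3: 3≤3, i=1, swap(1,3) ⇒ 3 3 6 6 7 7 7 3 3
j=4: 7>3, skip
j=5: 7>3, skip
j=6: 7>3, skip
j=7: 3≤3, i=2, swap(2,7) ⇒ 3 3 3 6 7 7 7 6 3
swap(3,8) ⇒ 3 3 3 3 7 7 7 6 6; return 3

3 3 3 3 7 7 7 6 6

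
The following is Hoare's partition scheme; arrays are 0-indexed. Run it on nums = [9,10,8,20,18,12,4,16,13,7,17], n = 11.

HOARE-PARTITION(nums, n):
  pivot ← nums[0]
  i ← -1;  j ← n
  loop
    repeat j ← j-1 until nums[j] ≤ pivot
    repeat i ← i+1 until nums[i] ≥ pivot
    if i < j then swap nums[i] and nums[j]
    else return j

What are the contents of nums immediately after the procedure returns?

[7,4,8,20,18,12,10,16,13,9,17]

pivot = nums[0] = 9; i = -1, j = 11
j→9 (nums[9]=7≤9), i→0 (nums[0]=9≥9); i<j, swap → [7,10,8,20,18,12,4,16,13,9,17]
j→6 (nums[6]=4≤9), i→1 (nums[1]=10≥9); i<j, swap → [7,4,8,20,18,12,10,16,13,9,17]
j→2, i→3; i≥j, return j=2. nums = [7,4,8,20,18,12,10,16,13,9,17]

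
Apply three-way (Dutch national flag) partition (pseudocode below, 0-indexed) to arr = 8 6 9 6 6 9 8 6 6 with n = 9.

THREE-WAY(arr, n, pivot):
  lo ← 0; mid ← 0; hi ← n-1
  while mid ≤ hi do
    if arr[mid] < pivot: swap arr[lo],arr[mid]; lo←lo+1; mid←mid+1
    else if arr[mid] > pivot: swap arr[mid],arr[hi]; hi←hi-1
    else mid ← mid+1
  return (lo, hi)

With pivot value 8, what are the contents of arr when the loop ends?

6 6 6 6 6 8 8 9 9

pivot = 8; lo=0, mid=0, hi=8
arr[mid]=8=8: mid=1
arr[mid]=6<8: swap arr[0],arr[1]; lo=1,mid=2 → 6 8 9 6 6 9 8 6 6
arr[mid]=9>8: swap arr[2],arr[8]; hi=7 → 6 8 6 6 6 9 8 6 9
arr[mid]=6<8: swap arr[1],arr[2]; lo=2,mid=3 → 6 6 8 6 6 9 8 6 9
arr[mid]=6<8: swap arr[2],arr[3]; lo=3,mid=4 → 6 6 6 8 6 9 8 6 9
arr[mid]=6<8: swap arr[3],arr[4]; lo=4,mid=5 → 6 6 6 6 8 9 8 6 9
arr[mid]=9>8: swap arr[5],arr[7]; hi=6 → 6 6 6 6 8 6 8 9 9
arr[mid]=6<8: swap arr[4],arr[5]; lo=5,mid=6 → 6 6 6 6 6 8 8 9 9
arr[mid]=8=8: mid=7
end: lo=5, hi=6; arr = 6 6 6 6 6 8 8 9 9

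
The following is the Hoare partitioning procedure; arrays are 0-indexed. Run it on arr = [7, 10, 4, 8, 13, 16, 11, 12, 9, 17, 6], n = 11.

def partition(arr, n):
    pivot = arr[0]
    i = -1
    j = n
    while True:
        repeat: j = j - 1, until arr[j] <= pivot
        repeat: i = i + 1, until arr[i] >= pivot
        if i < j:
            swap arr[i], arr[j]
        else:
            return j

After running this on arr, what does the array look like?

[6, 4, 10, 8, 13, 16, 11, 12, 9, 17, 7]

pivot = arr[0] = 7; i = -1, j = 11
j→10 (arr[10]=6≤7), i→0 (arr[0]=7≥7); i<j, swap → [6, 10, 4, 8, 13, 16, 11, 12, 9, 17, 7]
j→2 (arr[2]=4≤7), i→1 (arr[1]=10≥7); i<j, swap → [6, 4, 10, 8, 13, 16, 11, 12, 9, 17, 7]
j→1, i→2; i≥j, return j=1. arr = [6, 4, 10, 8, 13, 16, 11, 12, 9, 17, 7]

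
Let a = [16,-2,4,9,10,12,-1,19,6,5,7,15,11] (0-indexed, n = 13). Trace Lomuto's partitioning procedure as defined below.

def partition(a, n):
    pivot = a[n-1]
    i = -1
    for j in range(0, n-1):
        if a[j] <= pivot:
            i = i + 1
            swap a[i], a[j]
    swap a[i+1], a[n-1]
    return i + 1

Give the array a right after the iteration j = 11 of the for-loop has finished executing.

[-2,4,9,10,-1,6,5,7,12,16,19,15,11]

pivot = a[12] = 11; i = -1
j=0: a[0]=16 > 11 → no swap
j=1: a[1]=-2 ≤ 11 → i=0, swap a[0],a[1] → [-2,16,4,9,10,12,-1,19,6,5,7,15,11]
j=2: a[2]=4 ≤ 11 → i=1, swap a[1],a[2] → [-2,4,16,9,10,12,-1,19,6,5,7,15,11]
j=3: a[3]=9 ≤ 11 → i=2, swap a[2],a[3] → [-2,4,9,16,10,12,-1,19,6,5,7,15,11]
j=4: a[4]=10 ≤ 11 → i=3, swap a[3],a[4] → [-2,4,9,10,16,12,-1,19,6,5,7,15,11]
j=5: a[5]=12 > 11 → no swap
j=6: a[6]=-1 ≤ 11 → i=4, swap a[4],a[6] → [-2,4,9,10,-1,12,16,19,6,5,7,15,11]
j=7: a[7]=19 > 11 → no swap
j=8: a[8]=6 ≤ 11 → i=5, swap a[5],a[8] → [-2,4,9,10,-1,6,16,19,12,5,7,15,11]
j=9: a[9]=5 ≤ 11 → i=6, swap a[6],a[9] → [-2,4,9,10,-1,6,5,19,12,16,7,15,11]
j=10: a[10]=7 ≤ 11 → i=7, swap a[7],a[10] → [-2,4,9,10,-1,6,5,7,12,16,19,15,11]
j=11: a[11]=15 > 11 → no swap
(after j=11) a = [-2,4,9,10,-1,6,5,7,12,16,19,15,11]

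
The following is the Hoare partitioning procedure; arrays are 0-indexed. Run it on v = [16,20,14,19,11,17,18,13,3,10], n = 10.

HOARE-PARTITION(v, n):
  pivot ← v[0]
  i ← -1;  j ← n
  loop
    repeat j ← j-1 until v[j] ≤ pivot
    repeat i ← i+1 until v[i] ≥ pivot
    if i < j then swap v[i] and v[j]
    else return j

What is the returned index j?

pivot=16
j stops at 9 (10), i stops at 0 (16); swap ⇒ [10,20,14,19,11,17,18,13,3,16]
j stops at 8 (3), i stops at 1 (20); swap ⇒ [10,3,14,19,11,17,18,13,20,16]
j stops at 7 (13), i stops at 3 (19); swap ⇒ [10,3,14,13,11,17,18,19,20,16]
j stops at 4, i stops at 5; i≥j ⇒ return 4. v=[10,3,14,13,11,17,18,19,20,16]

4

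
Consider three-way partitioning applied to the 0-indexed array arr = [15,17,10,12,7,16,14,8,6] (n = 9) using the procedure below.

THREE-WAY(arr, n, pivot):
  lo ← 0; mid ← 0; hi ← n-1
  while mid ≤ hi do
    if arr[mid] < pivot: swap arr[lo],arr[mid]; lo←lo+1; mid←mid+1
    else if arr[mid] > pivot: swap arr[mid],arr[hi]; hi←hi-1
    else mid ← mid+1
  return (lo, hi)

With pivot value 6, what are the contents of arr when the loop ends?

[6,10,12,7,16,14,8,17,15]

lo=0 mid=0 hi=8
15>6: swap(0,8), hi=7 ⇒ [6,17,10,12,7,16,14,8,15]
6=6: mid=1
17>6: swap(1,7), hi=6 ⇒ [6,8,10,12,7,16,14,17,15]
8>6: swap(1,6), hi=5 ⇒ [6,14,10,12,7,16,8,17,15]
14>6: swap(1,5), hi=4 ⇒ [6,16,10,12,7,14,8,17,15]
16>6: swap(1,4), hi=3 ⇒ [6,7,10,12,16,14,8,17,15]
7>6: swap(1,3), hi=2 ⇒ [6,12,10,7,16,14,8,17,15]
12>6: swap(1,2), hi=1 ⇒ [6,10,12,7,16,14,8,17,15]
10>6: swap(1,1), hi=0 ⇒ [6,10,12,7,16,14,8,17,15]
done. lo=0 hi=0; arr=[6,10,12,7,16,14,8,17,15]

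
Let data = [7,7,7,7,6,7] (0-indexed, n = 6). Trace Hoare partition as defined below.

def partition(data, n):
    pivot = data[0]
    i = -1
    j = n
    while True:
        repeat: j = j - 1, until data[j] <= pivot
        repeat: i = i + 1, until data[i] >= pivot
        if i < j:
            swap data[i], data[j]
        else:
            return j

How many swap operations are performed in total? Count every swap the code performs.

pivot=7
j stops at 5 (7), i stops at 0 (7); swap ⇒ [7,7,7,7,6,7]
j stops at 4 (6), i stops at 1 (7); swap ⇒ [7,6,7,7,7,7]
j stops at 3 (7), i stops at 2 (7); swap ⇒ [7,6,7,7,7,7]
j stops at 2, i stops at 3; i≥j ⇒ return 2. data=[7,6,7,7,7,7]

3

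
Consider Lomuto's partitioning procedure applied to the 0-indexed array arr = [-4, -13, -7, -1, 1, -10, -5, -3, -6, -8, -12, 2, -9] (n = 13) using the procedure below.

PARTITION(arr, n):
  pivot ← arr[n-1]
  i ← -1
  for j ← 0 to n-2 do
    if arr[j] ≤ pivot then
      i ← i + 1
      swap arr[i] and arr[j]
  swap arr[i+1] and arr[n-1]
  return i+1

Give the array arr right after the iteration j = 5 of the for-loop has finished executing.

pivot=-9, i=-1
j=0: -4>-9, skip
j=1: -13≤-9, i=0, swap(0,1) ⇒ [-13, -4, -7, -1, 1, -10, -5, -3, -6, -8, -12, 2, -9]
j=2: -7>-9, skip
j=3: -1>-9, skip
j=4: 1>-9, skip
j=5: -10≤-9, i=1, swap(1,5) ⇒ [-13, -10, -7, -1, 1, -4, -5, -3, -6, -8, -12, 2, -9]
(after j=5) arr = [-13, -10, -7, -1, 1, -4, -5, -3, -6, -8, -12, 2, -9]

[-13, -10, -7, -1, 1, -4, -5, -3, -6, -8, -12, 2, -9]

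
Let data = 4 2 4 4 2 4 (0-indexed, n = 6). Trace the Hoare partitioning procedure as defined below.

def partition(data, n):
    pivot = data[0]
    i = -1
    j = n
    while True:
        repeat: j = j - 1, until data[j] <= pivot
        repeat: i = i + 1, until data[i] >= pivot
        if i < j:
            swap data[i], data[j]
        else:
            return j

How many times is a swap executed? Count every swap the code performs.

2

pivot = data[0] = 4; i = -1, j = 6
j→5 (data[5]=4≤4), i→0 (data[0]=4≥4); i<j, swap → 4 2 4 4 2 4
j→4 (data[4]=2≤4), i→2 (data[2]=4≥4); i<j, swap → 4 2 2 4 4 4
j→3, i→3; i≥j, return j=3. data = 4 2 2 4 4 4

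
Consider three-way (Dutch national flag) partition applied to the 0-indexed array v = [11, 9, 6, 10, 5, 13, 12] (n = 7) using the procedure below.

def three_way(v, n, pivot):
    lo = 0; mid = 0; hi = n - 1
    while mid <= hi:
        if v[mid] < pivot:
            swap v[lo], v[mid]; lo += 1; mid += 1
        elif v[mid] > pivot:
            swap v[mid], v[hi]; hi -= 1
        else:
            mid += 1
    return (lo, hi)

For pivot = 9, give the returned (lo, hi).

pivot = 9; lo=0, mid=0, hi=6
v[mid]=11>9: swap v[0],v[6]; hi=5 → [12, 9, 6, 10, 5, 13, 11]
v[mid]=12>9: swap v[0],v[5]; hi=4 → [13, 9, 6, 10, 5, 12, 11]
v[mid]=13>9: swap v[0],v[4]; hi=3 → [5, 9, 6, 10, 13, 12, 11]
v[mid]=5<9: swap v[0],v[0]; lo=1,mid=1 → [5, 9, 6, 10, 13, 12, 11]
v[mid]=9=9: mid=2
v[mid]=6<9: swap v[1],v[2]; lo=2,mid=3 → [5, 6, 9, 10, 13, 12, 11]
v[mid]=10>9: swap v[3],v[3]; hi=2 → [5, 6, 9, 10, 13, 12, 11]
end: lo=2, hi=2; v = [5, 6, 9, 10, 13, 12, 11]

(2, 2)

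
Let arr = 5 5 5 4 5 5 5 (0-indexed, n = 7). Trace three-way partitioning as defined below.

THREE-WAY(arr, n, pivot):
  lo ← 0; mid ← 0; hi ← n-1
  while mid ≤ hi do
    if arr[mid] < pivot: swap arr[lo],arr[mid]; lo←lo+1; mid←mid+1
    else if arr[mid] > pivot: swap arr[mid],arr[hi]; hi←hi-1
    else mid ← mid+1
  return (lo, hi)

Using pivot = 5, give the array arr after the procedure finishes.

pivot = 5; lo=0, mid=0, hi=6
arr[mid]=5=5: mid=1
arr[mid]=5=5: mid=2
arr[mid]=5=5: mid=3
arr[mid]=4<5: swap arr[0],arr[3]; lo=1,mid=4 → 4 5 5 5 5 5 5
arr[mid]=5=5: mid=5
arr[mid]=5=5: mid=6
arr[mid]=5=5: mid=7
end: lo=1, hi=6; arr = 4 5 5 5 5 5 5

4 5 5 5 5 5 5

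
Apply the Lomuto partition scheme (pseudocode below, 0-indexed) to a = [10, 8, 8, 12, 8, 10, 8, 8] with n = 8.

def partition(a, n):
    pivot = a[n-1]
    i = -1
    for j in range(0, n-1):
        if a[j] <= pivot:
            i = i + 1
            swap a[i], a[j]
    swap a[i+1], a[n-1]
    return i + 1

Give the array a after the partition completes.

pivot = a[7] = 8; i = -1
j=0: a[0]=10 > 8 → no swap
j=1: a[1]=8 ≤ 8 → i=0, swap a[0],a[1] → [8, 10, 8, 12, 8, 10, 8, 8]
j=2: a[2]=8 ≤ 8 → i=1, swap a[1],a[2] → [8, 8, 10, 12, 8, 10, 8, 8]
j=3: a[3]=12 > 8 → no swap
j=4: a[4]=8 ≤ 8 → i=2, swap a[2],a[4] → [8, 8, 8, 12, 10, 10, 8, 8]
j=5: a[5]=10 > 8 → no swap
j=6: a[6]=8 ≤ 8 → i=3, swap a[3],a[6] → [8, 8, 8, 8, 10, 10, 12, 8]
final swap a[4],a[7] → [8, 8, 8, 8, 8, 10, 12, 10]; return 4

[8, 8, 8, 8, 8, 10, 12, 10]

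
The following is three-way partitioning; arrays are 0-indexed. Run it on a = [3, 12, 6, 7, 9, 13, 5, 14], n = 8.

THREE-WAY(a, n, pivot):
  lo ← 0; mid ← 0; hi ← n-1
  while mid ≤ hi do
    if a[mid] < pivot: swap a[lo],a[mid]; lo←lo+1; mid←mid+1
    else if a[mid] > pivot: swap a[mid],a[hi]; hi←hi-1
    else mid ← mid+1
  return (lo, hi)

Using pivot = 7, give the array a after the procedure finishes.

[3, 5, 6, 7, 13, 9, 14, 12]

pivot = 7; lo=0, mid=0, hi=7
a[mid]=3<7: swap a[0],a[0]; lo=1,mid=1 → [3, 12, 6, 7, 9, 13, 5, 14]
a[mid]=12>7: swap a[1],a[7]; hi=6 → [3, 14, 6, 7, 9, 13, 5, 12]
a[mid]=14>7: swap a[1],a[6]; hi=5 → [3, 5, 6, 7, 9, 13, 14, 12]
a[mid]=5<7: swap a[1],a[1]; lo=2,mid=2 → [3, 5, 6, 7, 9, 13, 14, 12]
a[mid]=6<7: swap a[2],a[2]; lo=3,mid=3 → [3, 5, 6, 7, 9, 13, 14, 12]
a[mid]=7=7: mid=4
a[mid]=9>7: swap a[4],a[5]; hi=4 → [3, 5, 6, 7, 13, 9, 14, 12]
a[mid]=13>7: swap a[4],a[4]; hi=3 → [3, 5, 6, 7, 13, 9, 14, 12]
end: lo=3, hi=3; a = [3, 5, 6, 7, 13, 9, 14, 12]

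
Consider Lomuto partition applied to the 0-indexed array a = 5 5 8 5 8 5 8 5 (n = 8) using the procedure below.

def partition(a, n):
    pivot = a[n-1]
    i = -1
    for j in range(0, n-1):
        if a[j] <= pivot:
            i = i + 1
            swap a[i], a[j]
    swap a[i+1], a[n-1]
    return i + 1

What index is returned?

pivot=5, i=-1
j=0: 5≤5, i=0, swap(0,0) ⇒ 5 5 8 5 8 5 8 5
j=1: 5≤5, i=1, swap(1,1) ⇒ 5 5 8 5 8 5 8 5
j=2: 8>5, skip
j=3: 5≤5, i=2, swap(2,3) ⇒ 5 5 5 8 8 5 8 5
j=4: 8>5, skip
j=5: 5≤5, i=3, swap(3,5) ⇒ 5 5 5 5 8 8 8 5
j=6: 8>5, skip
swap(4,7) ⇒ 5 5 5 5 5 8 8 8; return 4

4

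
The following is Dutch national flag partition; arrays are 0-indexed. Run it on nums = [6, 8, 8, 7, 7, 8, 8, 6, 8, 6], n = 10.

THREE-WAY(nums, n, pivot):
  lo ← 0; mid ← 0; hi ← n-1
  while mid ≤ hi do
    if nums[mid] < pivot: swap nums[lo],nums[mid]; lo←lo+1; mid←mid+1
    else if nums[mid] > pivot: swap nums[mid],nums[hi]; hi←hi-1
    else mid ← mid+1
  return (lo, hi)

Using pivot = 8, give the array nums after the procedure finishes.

[6, 7, 7, 6, 6, 8, 8, 8, 8, 8]

pivot = 8; lo=0, mid=0, hi=9
nums[mid]=6<8: swap nums[0],nums[0]; lo=1,mid=1 → [6, 8, 8, 7, 7, 8, 8, 6, 8, 6]
nums[mid]=8=8: mid=2
nums[mid]=8=8: mid=3
nums[mid]=7<8: swap nums[1],nums[3]; lo=2,mid=4 → [6, 7, 8, 8, 7, 8, 8, 6, 8, 6]
nums[mid]=7<8: swap nums[2],nums[4]; lo=3,mid=5 → [6, 7, 7, 8, 8, 8, 8, 6, 8, 6]
nums[mid]=8=8: mid=6
nums[mid]=8=8: mid=7
nums[mid]=6<8: swap nums[3],nums[7]; lo=4,mid=8 → [6, 7, 7, 6, 8, 8, 8, 8, 8, 6]
nums[mid]=8=8: mid=9
nums[mid]=6<8: swap nums[4],nums[9]; lo=5,mid=10 → [6, 7, 7, 6, 6, 8, 8, 8, 8, 8]
end: lo=5, hi=9; nums = [6, 7, 7, 6, 6, 8, 8, 8, 8, 8]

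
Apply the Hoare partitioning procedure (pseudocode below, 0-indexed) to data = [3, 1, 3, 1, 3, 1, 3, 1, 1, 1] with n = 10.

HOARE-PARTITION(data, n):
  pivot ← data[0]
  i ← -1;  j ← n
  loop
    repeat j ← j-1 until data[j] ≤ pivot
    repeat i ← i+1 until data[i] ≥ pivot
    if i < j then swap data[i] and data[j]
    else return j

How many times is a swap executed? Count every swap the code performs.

pivot = data[0] = 3; i = -1, j = 10
j→9 (data[9]=1≤3), i→0 (data[0]=3≥3); i<j, swap → [1, 1, 3, 1, 3, 1, 3, 1, 1, 3]
j→8 (data[8]=1≤3), i→2 (data[2]=3≥3); i<j, swap → [1, 1, 1, 1, 3, 1, 3, 1, 3, 3]
j→7 (data[7]=1≤3), i→4 (data[4]=3≥3); i<j, swap → [1, 1, 1, 1, 1, 1, 3, 3, 3, 3]
j→6, i→6; i≥j, return j=6. data = [1, 1, 1, 1, 1, 1, 3, 3, 3, 3]

3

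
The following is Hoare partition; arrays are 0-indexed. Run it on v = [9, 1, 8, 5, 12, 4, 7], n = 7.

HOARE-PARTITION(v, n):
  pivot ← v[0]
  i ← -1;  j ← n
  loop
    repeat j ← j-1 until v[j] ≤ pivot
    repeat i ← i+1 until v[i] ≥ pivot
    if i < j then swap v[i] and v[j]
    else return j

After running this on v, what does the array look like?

[7, 1, 8, 5, 4, 12, 9]

pivot = v[0] = 9; i = -1, j = 7
j→6 (v[6]=7≤9), i→0 (v[0]=9≥9); i<j, swap → [7, 1, 8, 5, 12, 4, 9]
j→5 (v[5]=4≤9), i→4 (v[4]=12≥9); i<j, swap → [7, 1, 8, 5, 4, 12, 9]
j→4, i→5; i≥j, return j=4. v = [7, 1, 8, 5, 4, 12, 9]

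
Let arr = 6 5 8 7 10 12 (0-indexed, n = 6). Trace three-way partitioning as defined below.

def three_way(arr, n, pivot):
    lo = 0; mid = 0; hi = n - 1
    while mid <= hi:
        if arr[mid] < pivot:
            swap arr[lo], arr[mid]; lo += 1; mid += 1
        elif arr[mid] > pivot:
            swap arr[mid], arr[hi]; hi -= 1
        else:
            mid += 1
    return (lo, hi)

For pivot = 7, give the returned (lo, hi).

(2, 2)

lo=0 mid=0 hi=5
6<7: swap(0,0), lo=1 mid=1 ⇒ 6 5 8 7 10 12
5<7: swap(1,1), lo=2 mid=2 ⇒ 6 5 8 7 10 12
8>7: swap(2,5), hi=4 ⇒ 6 5 12 7 10 8
12>7: swap(2,4), hi=3 ⇒ 6 5 10 7 12 8
10>7: swap(2,3), hi=2 ⇒ 6 5 7 10 12 8
7=7: mid=3
done. lo=2 hi=2; arr=6 5 7 10 12 8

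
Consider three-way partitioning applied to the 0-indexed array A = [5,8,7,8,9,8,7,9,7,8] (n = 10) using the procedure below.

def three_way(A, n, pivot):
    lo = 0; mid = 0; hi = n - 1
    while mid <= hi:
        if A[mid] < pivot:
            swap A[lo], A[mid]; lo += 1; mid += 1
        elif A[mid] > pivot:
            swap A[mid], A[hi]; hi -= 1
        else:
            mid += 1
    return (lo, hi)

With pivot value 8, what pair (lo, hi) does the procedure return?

lo=0 mid=0 hi=9
5<8: swap(0,0), lo=1 mid=1 ⇒ [5,8,7,8,9,8,7,9,7,8]
8=8: mid=2
7<8: swap(1,2), lo=2 mid=3 ⇒ [5,7,8,8,9,8,7,9,7,8]
8=8: mid=4
9>8: swap(4,9), hi=8 ⇒ [5,7,8,8,8,8,7,9,7,9]
8=8: mid=5
8=8: mid=6
7<8: swap(2,6), lo=3 mid=7 ⇒ [5,7,7,8,8,8,8,9,7,9]
9>8: swap(7,8), hi=7 ⇒ [5,7,7,8,8,8,8,7,9,9]
7<8: swap(3,7), lo=4 mid=8 ⇒ [5,7,7,7,8,8,8,8,9,9]
done. lo=4 hi=7; A=[5,7,7,7,8,8,8,8,9,9]

(4, 7)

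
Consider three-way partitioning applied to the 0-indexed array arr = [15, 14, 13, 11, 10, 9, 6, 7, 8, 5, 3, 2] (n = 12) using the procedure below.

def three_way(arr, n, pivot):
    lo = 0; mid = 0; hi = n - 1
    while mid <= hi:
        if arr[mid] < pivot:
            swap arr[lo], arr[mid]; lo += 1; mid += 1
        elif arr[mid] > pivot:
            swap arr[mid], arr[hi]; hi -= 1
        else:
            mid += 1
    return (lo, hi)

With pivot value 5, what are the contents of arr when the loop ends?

[2, 3, 5, 10, 9, 6, 7, 8, 11, 13, 14, 15]

lo=0 mid=0 hi=11
15>5: swap(0,11), hi=10 ⇒ [2, 14, 13, 11, 10, 9, 6, 7, 8, 5, 3, 15]
2<5: swap(0,0), lo=1 mid=1 ⇒ [2, 14, 13, 11, 10, 9, 6, 7, 8, 5, 3, 15]
14>5: swap(1,10), hi=9 ⇒ [2, 3, 13, 11, 10, 9, 6, 7, 8, 5, 14, 15]
3<5: swap(1,1), lo=2 mid=2 ⇒ [2, 3, 13, 11, 10, 9, 6, 7, 8, 5, 14, 15]
13>5: swap(2,9), hi=8 ⇒ [2, 3, 5, 11, 10, 9, 6, 7, 8, 13, 14, 15]
5=5: mid=3
11>5: swap(3,8), hi=7 ⇒ [2, 3, 5, 8, 10, 9, 6, 7, 11, 13, 14, 15]
8>5: swap(3,7), hi=6 ⇒ [2, 3, 5, 7, 10, 9, 6, 8, 11, 13, 14, 15]
7>5: swap(3,6), hi=5 ⇒ [2, 3, 5, 6, 10, 9, 7, 8, 11, 13, 14, 15]
6>5: swap(3,5), hi=4 ⇒ [2, 3, 5, 9, 10, 6, 7, 8, 11, 13, 14, 15]
9>5: swap(3,4), hi=3 ⇒ [2, 3, 5, 10, 9, 6, 7, 8, 11, 13, 14, 15]
10>5: swap(3,3), hi=2 ⇒ [2, 3, 5, 10, 9, 6, 7, 8, 11, 13, 14, 15]
done. lo=2 hi=2; arr=[2, 3, 5, 10, 9, 6, 7, 8, 11, 13, 14, 15]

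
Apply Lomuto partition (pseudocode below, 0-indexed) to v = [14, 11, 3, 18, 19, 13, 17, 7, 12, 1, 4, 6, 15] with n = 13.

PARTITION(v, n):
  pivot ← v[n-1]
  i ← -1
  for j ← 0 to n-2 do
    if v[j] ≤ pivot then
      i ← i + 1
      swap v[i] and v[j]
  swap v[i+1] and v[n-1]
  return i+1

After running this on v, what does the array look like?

pivot=15, i=-1
j=0: 14≤15, i=0, swap(0,0) ⇒ [14, 11, 3, 18, 19, 13, 17, 7, 12, 1, 4, 6, 15]
j=1: 11≤15, i=1, swap(1,1) ⇒ [14, 11, 3, 18, 19, 13, 17, 7, 12, 1, 4, 6, 15]
j=2: 3≤15, i=2, swap(2,2) ⇒ [14, 11, 3, 18, 19, 13, 17, 7, 12, 1, 4, 6, 15]
j=3: 18>15, skip
j=4: 19>15, skip
j=5: 13≤15, i=3, swap(3,5) ⇒ [14, 11, 3, 13, 19, 18, 17, 7, 12, 1, 4, 6, 15]
j=6: 17>15, skip
j=7: 7≤15, i=4, swap(4,7) ⇒ [14, 11, 3, 13, 7, 18, 17, 19, 12, 1, 4, 6, 15]
j=8: 12≤15, i=5, swap(5,8) ⇒ [14, 11, 3, 13, 7, 12, 17, 19, 18, 1, 4, 6, 15]
j=9: 1≤15, i=6, swap(6,9) ⇒ [14, 11, 3, 13, 7, 12, 1, 19, 18, 17, 4, 6, 15]
j=10: 4≤15, i=7, swap(7,10) ⇒ [14, 11, 3, 13, 7, 12, 1, 4, 18, 17, 19, 6, 15]
j=11: 6≤15, i=8, swap(8,11) ⇒ [14, 11, 3, 13, 7, 12, 1, 4, 6, 17, 19, 18, 15]
swap(9,12) ⇒ [14, 11, 3, 13, 7, 12, 1, 4, 6, 15, 19, 18, 17]; return 9

[14, 11, 3, 13, 7, 12, 1, 4, 6, 15, 19, 18, 17]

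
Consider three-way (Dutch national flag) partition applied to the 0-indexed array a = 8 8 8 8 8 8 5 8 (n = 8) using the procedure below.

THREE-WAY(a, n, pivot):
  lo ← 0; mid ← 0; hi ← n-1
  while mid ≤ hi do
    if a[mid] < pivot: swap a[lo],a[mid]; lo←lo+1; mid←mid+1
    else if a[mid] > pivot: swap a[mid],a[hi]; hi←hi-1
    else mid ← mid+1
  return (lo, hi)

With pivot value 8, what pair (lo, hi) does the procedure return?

lo=0 mid=0 hi=7
8=8: mid=1
8=8: mid=2
8=8: mid=3
8=8: mid=4
8=8: mid=5
8=8: mid=6
5<8: swap(0,6), lo=1 mid=7 ⇒ 5 8 8 8 8 8 8 8
8=8: mid=8
done. lo=1 hi=7; a=5 8 8 8 8 8 8 8

(1, 7)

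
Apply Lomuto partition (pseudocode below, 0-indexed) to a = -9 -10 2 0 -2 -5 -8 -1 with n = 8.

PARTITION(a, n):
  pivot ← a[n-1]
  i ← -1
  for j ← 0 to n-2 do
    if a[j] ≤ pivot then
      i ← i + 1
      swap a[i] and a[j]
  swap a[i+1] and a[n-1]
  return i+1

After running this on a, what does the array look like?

pivot=-1, i=-1
j=0: -9≤-1, i=0, swap(0,0) ⇒ -9 -10 2 0 -2 -5 -8 -1
j=1: -10≤-1, i=1, swap(1,1) ⇒ -9 -10 2 0 -2 -5 -8 -1
j=2: 2>-1, skip
j=3: 0>-1, skip
j=4: -2≤-1, i=2, swap(2,4) ⇒ -9 -10 -2 0 2 -5 -8 -1
j=5: -5≤-1, i=3, swap(3,5) ⇒ -9 -10 -2 -5 2 0 -8 -1
j=6: -8≤-1, i=4, swap(4,6) ⇒ -9 -10 -2 -5 -8 0 2 -1
swap(5,7) ⇒ -9 -10 -2 -5 -8 -1 2 0; return 5

-9 -10 -2 -5 -8 -1 2 0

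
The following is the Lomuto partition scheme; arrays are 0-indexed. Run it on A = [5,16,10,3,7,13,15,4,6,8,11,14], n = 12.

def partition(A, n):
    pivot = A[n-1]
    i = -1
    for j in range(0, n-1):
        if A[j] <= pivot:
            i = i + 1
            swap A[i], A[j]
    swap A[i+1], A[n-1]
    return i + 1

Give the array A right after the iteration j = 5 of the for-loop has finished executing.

pivot=14, i=-1
j=0: 5≤14, i=0, swap(0,0) ⇒ [5,16,10,3,7,13,15,4,6,8,11,14]
j=1: 16>14, skip
j=2: 10≤14, i=1, swap(1,2) ⇒ [5,10,16,3,7,13,15,4,6,8,11,14]
j=3: 3≤14, i=2, swap(2,3) ⇒ [5,10,3,16,7,13,15,4,6,8,11,14]
j=4: 7≤14, i=3, swap(3,4) ⇒ [5,10,3,7,16,13,15,4,6,8,11,14]
j=5: 13≤14, i=4, swap(4,5) ⇒ [5,10,3,7,13,16,15,4,6,8,11,14]
(after j=5) A = [5,10,3,7,13,16,15,4,6,8,11,14]

[5,10,3,7,13,16,15,4,6,8,11,14]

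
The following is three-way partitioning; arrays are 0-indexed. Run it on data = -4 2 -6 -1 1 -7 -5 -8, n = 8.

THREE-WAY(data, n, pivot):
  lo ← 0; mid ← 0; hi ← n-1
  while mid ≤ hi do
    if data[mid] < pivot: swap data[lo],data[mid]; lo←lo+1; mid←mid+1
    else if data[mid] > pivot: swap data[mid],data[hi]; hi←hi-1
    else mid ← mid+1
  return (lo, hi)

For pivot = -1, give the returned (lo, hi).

(5, 5)

pivot = -1; lo=0, mid=0, hi=7
data[mid]=-4<-1: swap data[0],data[0]; lo=1,mid=1 → -4 2 -6 -1 1 -7 -5 -8
data[mid]=2>-1: swap data[1],data[7]; hi=6 → -4 -8 -6 -1 1 -7 -5 2
data[mid]=-8<-1: swap data[1],data[1]; lo=2,mid=2 → -4 -8 -6 -1 1 -7 -5 2
data[mid]=-6<-1: swap data[2],data[2]; lo=3,mid=3 → -4 -8 -6 -1 1 -7 -5 2
data[mid]=-1=-1: mid=4
data[mid]=1>-1: swap data[4],data[6]; hi=5 → -4 -8 -6 -1 -5 -7 1 2
data[mid]=-5<-1: swap data[3],data[4]; lo=4,mid=5 → -4 -8 -6 -5 -1 -7 1 2
data[mid]=-7<-1: swap data[4],data[5]; lo=5,mid=6 → -4 -8 -6 -5 -7 -1 1 2
end: lo=5, hi=5; data = -4 -8 -6 -5 -7 -1 1 2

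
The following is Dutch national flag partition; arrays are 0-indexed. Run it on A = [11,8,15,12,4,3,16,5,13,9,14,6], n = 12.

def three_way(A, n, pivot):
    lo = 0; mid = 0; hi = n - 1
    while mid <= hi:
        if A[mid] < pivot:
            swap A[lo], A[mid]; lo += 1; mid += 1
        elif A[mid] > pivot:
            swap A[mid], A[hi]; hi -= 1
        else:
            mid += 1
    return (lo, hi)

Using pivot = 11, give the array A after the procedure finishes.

[8,6,9,4,3,5,11,13,16,14,12,15]

lo=0 mid=0 hi=11
11=11: mid=1
8<11: swap(0,1), lo=1 mid=2 ⇒ [8,11,15,12,4,3,16,5,13,9,14,6]
15>11: swap(2,11), hi=10 ⇒ [8,11,6,12,4,3,16,5,13,9,14,15]
6<11: swap(1,2), lo=2 mid=3 ⇒ [8,6,11,12,4,3,16,5,13,9,14,15]
12>11: swap(3,10), hi=9 ⇒ [8,6,11,14,4,3,16,5,13,9,12,15]
14>11: swap(3,9), hi=8 ⇒ [8,6,11,9,4,3,16,5,13,14,12,15]
9<11: swap(2,3), lo=3 mid=4 ⇒ [8,6,9,11,4,3,16,5,13,14,12,15]
4<11: swap(3,4), lo=4 mid=5 ⇒ [8,6,9,4,11,3,16,5,13,14,12,15]
3<11: swap(4,5), lo=5 mid=6 ⇒ [8,6,9,4,3,11,16,5,13,14,12,15]
16>11: swap(6,8), hi=7 ⇒ [8,6,9,4,3,11,13,5,16,14,12,15]
13>11: swap(6,7), hi=6 ⇒ [8,6,9,4,3,11,5,13,16,14,12,15]
5<11: swap(5,6), lo=6 mid=7 ⇒ [8,6,9,4,3,5,11,13,16,14,12,15]
done. lo=6 hi=6; A=[8,6,9,4,3,5,11,13,16,14,12,15]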